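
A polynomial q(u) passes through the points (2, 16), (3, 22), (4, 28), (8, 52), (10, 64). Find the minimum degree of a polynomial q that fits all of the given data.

1

Divided differences on the nodes 2, 3, 4, 8, 10:
  order 0: 16  22  28  52  64
  order 1: 6  6  6  6
  order 2: 0  0  0
  order 3: 0  0
  order 4: 0
The order-1 divided differences are all 6 (nonzero) and every higher order vanishes, so the data lies on a polynomial of degree exactly 1.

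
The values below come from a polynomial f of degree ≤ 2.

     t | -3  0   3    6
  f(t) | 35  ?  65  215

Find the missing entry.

The 3 known points determine the degree-2 polynomial uniquely.
Write f(t) = at^2 + bt + c. Substituting each data point gives a linear system:
  9a - 3b + c = 35
  9a + 3b + c = 65
  36a + 6b + c = 215
Solving the system yields a = 5, b = 5, c = 5.
So f(t) = 5t^2 + 5t + 5.
Then f(0) = 5.

5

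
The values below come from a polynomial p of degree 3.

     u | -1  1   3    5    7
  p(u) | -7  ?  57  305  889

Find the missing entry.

1

On equispaced nodes a degree-3 polynomial has vanishing fourth forward difference, so
  p(-1) - 4·p(1) + 6·p(3) - 4·p(5) + p(7) = 0.
Substituting the known values and solving for p(1):
  -4·p(1) = -4
  p(1) = 1.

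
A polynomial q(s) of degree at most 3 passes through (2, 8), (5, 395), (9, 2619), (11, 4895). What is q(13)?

Write q(s) = as^3 + bs^2 + cs + d. Substituting each data point gives a linear system:
  8a + 4b + 2c + d = 8
  125a + 25b + 5c + d = 395
  729a + 81b + 9c + d = 2619
  1331a + 121b + 11c + d = 4895
Solving the system yields a = 4, b = -3, c = -6, d = 0.
So q(s) = 4s^3 - 3s^2 - 6s.
Then q(13) = 8203.

8203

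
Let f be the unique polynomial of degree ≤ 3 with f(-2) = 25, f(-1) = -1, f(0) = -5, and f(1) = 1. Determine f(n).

Using the Lagrange interpolation formula with nodes -2, -1, 0, 1:
  L_0(n) = (n + 1)n(n - 1) / -6
  L_1(n) = (n + 2)n(n - 1) / 2
  L_2(n) = (n + 2)(n + 1)(n - 1) / -2
  L_3(n) = (n + 2)(n + 1)n / 6
Then f(n) = 25·L_0(n) - 1·L_1(n) - 5·L_2(n) + 1·L_3(n).
Expanding and collecting terms gives f(n) = -2n^3 + 5n^2 + 3n - 5.
Check: f(-2) = 25. ✓

f(n) = -2n^3 + 5n^2 + 3n - 5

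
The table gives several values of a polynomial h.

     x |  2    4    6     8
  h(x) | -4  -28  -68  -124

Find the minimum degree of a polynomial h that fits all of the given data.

2

Forward differences of the values at x = 2, 4, 6, 8:
  h  : -4  -28  -68  -124
  Δ  : -24  -40  -56
  Δ^2: -16  -16
  Δ^3: 0
The second differences are constant (-16) and nonzero, while all higher differences vanish, so the minimal degree is 2.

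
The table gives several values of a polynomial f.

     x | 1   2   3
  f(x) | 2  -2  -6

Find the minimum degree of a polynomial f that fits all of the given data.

Forward differences of the values at x = 1, 2, 3:
  f  : 2  -2  -6
  Δ  : -4  -4
  Δ^2: 0
The first differences are constant (-4) and nonzero, while all higher differences vanish, so the minimal degree is 1.

1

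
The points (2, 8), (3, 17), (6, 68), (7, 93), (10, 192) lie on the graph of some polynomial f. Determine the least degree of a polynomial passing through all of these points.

Divided differences on the nodes 2, 3, 6, 7, 10:
  order 0: 8  17  68  93  192
  order 1: 9  17  25  33
  order 2: 2  2  2
  order 3: 0  0
  order 4: 0
The order-2 divided differences are all 2 (nonzero) and every higher order vanishes, so the data lies on a polynomial of degree exactly 2.

2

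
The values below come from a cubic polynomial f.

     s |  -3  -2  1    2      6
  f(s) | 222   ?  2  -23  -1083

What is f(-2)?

77

The 4 known points determine the degree-3 polynomial uniquely.
Write f(s) = as^3 + bs^2 + cs + d. Substituting each data point gives a linear system:
  -27a + 9b - 3c + d = 222
  a + b + c + d = 2
  8a + 4b + 2c + d = -23
  216a + 36b + 6c + d = -1083
Solving the system yields a = -6, b = 6, c = -1, d = 3.
So f(s) = -6s^3 + 6s^2 - s + 3.
Then f(-2) = 77.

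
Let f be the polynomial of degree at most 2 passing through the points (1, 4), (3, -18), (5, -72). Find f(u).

f(u) = -4u^2 + 5u + 3

Write f(u) = au^2 + bu + c. Substituting each data point gives a linear system:
  a + b + c = 4
  9a + 3b + c = -18
  25a + 5b + c = -72
Solving the system yields a = -4, b = 5, c = 3.
So f(u) = -4u^2 + 5u + 3.
Check: f(5) = -72. ✓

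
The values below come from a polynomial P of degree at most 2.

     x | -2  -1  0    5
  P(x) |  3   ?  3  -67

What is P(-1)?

5

The 3 known points determine the degree-2 polynomial uniquely.
Write P(x) = ax^2 + bx + c. Substituting each data point gives a linear system:
  4a - 2b + c = 3
  c = 3
  25a + 5b + c = -67
Solving the system yields a = -2, b = -4, c = 3.
So P(x) = -2x² - 4x + 3.
Then P(-1) = 5.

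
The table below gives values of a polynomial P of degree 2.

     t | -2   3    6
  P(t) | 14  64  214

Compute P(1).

Using the Lagrange interpolation formula with nodes -2, 3, 6:
  L_0(t) = (t - 3)(t - 6) / 40
  L_1(t) = (t + 2)(t - 6) / -15
  L_2(t) = (t + 2)(t - 3) / 24
Then P(t) = 14·L_0(t) + 64·L_1(t) + 214·L_2(t).
Expanding and collecting terms gives P(t) = 5t² + 5t + 4.
Evaluating at t = 1: P(1) = 14.

14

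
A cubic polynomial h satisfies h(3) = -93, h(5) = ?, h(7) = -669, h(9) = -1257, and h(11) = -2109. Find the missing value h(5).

On equispaced nodes a degree-3 polynomial has vanishing fourth forward difference, so
  h(3) - 4·h(5) + 6·h(7) - 4·h(9) + h(11) = 0.
Substituting the known values and solving for h(5):
  -4·h(5) = 1188
  h(5) = -297.

-297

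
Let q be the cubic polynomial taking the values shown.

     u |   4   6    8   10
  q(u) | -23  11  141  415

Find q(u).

Write q(u) = au^3 + bu^2 + cu + d. Substituting each data point gives a linear system:
  64a + 16b + 4c + d = -23
  216a + 36b + 6c + d = 11
  512a + 64b + 8c + d = 141
  1000a + 100b + 10c + d = 415
Solving the system yields a = 1, b = -6, c = 1, d = 5.
So q(u) = u^3 - 6u^2 + u + 5.
Check: q(4) = -23. ✓

q(u) = u^3 - 6u^2 + u + 5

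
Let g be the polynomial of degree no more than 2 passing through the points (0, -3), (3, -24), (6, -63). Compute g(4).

-35

Write g(s) = as^2 + bs + c. Substituting each data point gives a linear system:
  c = -3
  9a + 3b + c = -24
  36a + 6b + c = -63
Solving the system yields a = -1, b = -4, c = -3.
So g(s) = -s^2 - 4s - 3.
Then g(4) = -35.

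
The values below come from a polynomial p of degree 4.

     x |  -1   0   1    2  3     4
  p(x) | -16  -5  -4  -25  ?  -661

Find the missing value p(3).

The 5 known points determine the degree-4 polynomial uniquely.
Write p(x) = ax^4 + bx^3 + cx^2 + dx + e. Substituting each data point gives a linear system:
  a - b + c - d + e = -16
  e = -5
  a + b + c + d + e = -4
  16a + 8b + 4c + 2d + e = -25
  256a + 64b + 16c + 4d + e = -661
Solving the system yields a = -4, b = 6, c = -1, d = 0, e = -5.
So p(x) = -4x^4 + 6x^3 - x^2 - 5.
Then p(3) = -176.

-176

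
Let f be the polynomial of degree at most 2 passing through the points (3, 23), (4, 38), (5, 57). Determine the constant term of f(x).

Write f(x) = ax^2 + bx + c. Substituting each data point gives a linear system:
  9a + 3b + c = 23
  16a + 4b + c = 38
  25a + 5b + c = 57
Solving the system yields a = 2, b = 1, c = 2.
So f(x) = 2x² + x + 2.
The constant term is 2.

2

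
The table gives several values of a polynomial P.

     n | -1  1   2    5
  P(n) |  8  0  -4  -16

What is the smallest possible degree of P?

Divided differences on the nodes -1, 1, 2, 5:
  order 0: 8  0  -4  -16
  order 1: -4  -4  -4
  order 2: 0  0
  order 3: 0
The order-1 divided differences are all -4 (nonzero) and every higher order vanishes, so the data lies on a polynomial of degree exactly 1.

1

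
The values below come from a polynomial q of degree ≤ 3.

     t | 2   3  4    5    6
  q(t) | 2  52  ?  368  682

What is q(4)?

On equispaced nodes a degree-3 polynomial has vanishing fourth forward difference, so
  q(2) - 4·q(3) + 6·q(4) - 4·q(5) + q(6) = 0.
Substituting the known values and solving for q(4):
  6·q(4) = 996
  q(4) = 166.

166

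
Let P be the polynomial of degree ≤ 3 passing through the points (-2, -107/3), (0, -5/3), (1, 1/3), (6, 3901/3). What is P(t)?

Write P(t) = at^3 + bt^2 + ct + d. Substituting each data point gives a linear system:
  -8a + 4b - 2c + d = -107/3
  d = -5/3
  a + b + c + d = 1/3
  216a + 36b + 6c + d = 3901/3
Solving the system yields a = 6, b = 1, c = -5, d = -5/3.
So P(t) = 6t^3 + t^2 - 5t - 5/3.
Check: P(0) = -5/3. ✓

P(t) = 6t^3 + t^2 - 5t - 5/3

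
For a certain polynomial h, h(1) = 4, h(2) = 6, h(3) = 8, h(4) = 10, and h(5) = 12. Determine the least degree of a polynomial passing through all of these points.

Forward differences of the values at t = 1, 2, 3, 4, 5:
  h  : 4  6  8  10  12
  Δ  : 2  2  2  2
  Δ^2: 0  0  0
  Δ^3: 0  0
  Δ^4: 0
The first differences are constant (2) and nonzero, while all higher differences vanish, so the minimal degree is 1.

1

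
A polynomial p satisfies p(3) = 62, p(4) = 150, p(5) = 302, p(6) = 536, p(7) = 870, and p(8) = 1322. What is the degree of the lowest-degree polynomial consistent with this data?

3

Forward differences of the values at x = 3, 4, 5, 6, 7, 8:
  p  : 62  150  302  536  870  1322
  Δ  : 88  152  234  334  452
  Δ^2: 64  82  100  118
  Δ^3: 18  18  18
  Δ^4: 0  0
  Δ^5: 0
The third differences are constant (18) and nonzero, while all higher differences vanish, so the minimal degree is 3.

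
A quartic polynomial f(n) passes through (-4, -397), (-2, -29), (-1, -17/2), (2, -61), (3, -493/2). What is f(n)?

f(n) = -2n^4 - (5/2)n^3 - 2n^2 + 2n - 5

Write f(n) = an^4 + bn^3 + cn^2 + dn + e. Substituting each data point gives a linear system:
  256a - 64b + 16c - 4d + e = -397
  16a - 8b + 4c - 2d + e = -29
  a - b + c - d + e = -17/2
  16a + 8b + 4c + 2d + e = -61
  81a + 27b + 9c + 3d + e = -493/2
Solving the system yields a = -2, b = -5/2, c = -2, d = 2, e = -5.
So f(n) = -2n^4 - (5/2)n^3 - 2n^2 + 2n - 5.
Check: f(2) = -61. ✓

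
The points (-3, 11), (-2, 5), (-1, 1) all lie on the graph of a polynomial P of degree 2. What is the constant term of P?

Write P(s) = as^2 + bs + c. Substituting each data point gives a linear system:
  9a - 3b + c = 11
  4a - 2b + c = 5
  a - b + c = 1
Solving the system yields a = 1, b = -1, c = -1.
So P(s) = s^2 - s - 1.
The constant term is -1.

-1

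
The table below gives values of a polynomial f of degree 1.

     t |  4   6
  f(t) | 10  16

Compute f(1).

1

Write f(t) = at + b. Substituting each data point gives a linear system:
  4a + b = 10
  6a + b = 16
Solving the system yields a = 3, b = -2.
So f(t) = 3t - 2.
Then f(1) = 1.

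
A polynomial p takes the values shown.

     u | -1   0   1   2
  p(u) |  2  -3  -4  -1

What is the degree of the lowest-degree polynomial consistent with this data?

2

Forward differences of the values at u = -1, 0, 1, 2:
  p  : 2  -3  -4  -1
  Δ  : -5  -1  3
  Δ^2: 4  4
  Δ^3: 0
The second differences are constant (4) and nonzero, while all higher differences vanish, so the minimal degree is 2.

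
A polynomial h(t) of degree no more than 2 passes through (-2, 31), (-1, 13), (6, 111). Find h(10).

Using the Lagrange interpolation formula with nodes -2, -1, 6:
  L_0(t) = (t + 1)(t - 6) / 8
  L_1(t) = (t + 2)(t - 6) / -7
  L_2(t) = (t + 2)(t + 1) / 56
Then h(t) = 31·L_0(t) + 13·L_1(t) + 111·L_2(t).
Expanding and collecting terms gives h(t) = 4t^2 - 6t + 3.
Evaluating at t = 10: h(10) = 343.

343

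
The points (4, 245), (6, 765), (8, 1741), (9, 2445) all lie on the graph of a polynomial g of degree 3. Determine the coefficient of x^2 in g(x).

Write g(x) = ax^3 + bx^2 + cx + d. Substituting each data point gives a linear system:
  64a + 16b + 4c + d = 245
  216a + 36b + 6c + d = 765
  512a + 64b + 8c + d = 1741
  729a + 81b + 9c + d = 2445
Solving the system yields a = 3, b = 3, c = 2, d = -3.
So g(x) = 3x³ + 3x² + 2x - 3.
The coefficient of x^2 is 3.

3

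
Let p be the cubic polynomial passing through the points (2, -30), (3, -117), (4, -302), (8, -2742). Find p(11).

Using the Lagrange interpolation formula with nodes 2, 3, 4, 8:
  L_0(n) = (n - 3)(n - 4)(n - 8) / -12
  L_1(n) = (n - 2)(n - 4)(n - 8) / 5
  L_2(n) = (n - 2)(n - 3)(n - 8) / -8
  L_3(n) = (n - 2)(n - 3)(n - 4) / 120
Then p(n) = -30·L_0(n) - 117·L_1(n) - 302·L_2(n) - 2742·L_3(n).
Expanding and collecting terms gives p(n) = -6n³ + 5n² + 2n - 6.
Evaluating at n = 11: p(11) = -7365.

-7365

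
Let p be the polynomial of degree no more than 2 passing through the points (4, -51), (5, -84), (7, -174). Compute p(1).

Write p(x) = ax^2 + bx + c. Substituting each data point gives a linear system:
  16a + 4b + c = -51
  25a + 5b + c = -84
  49a + 7b + c = -174
Solving the system yields a = -4, b = 3, c = 1.
So p(x) = -4x^2 + 3x + 1.
Then p(1) = 0.

0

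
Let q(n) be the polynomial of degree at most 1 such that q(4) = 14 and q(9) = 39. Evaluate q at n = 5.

19

Using the Lagrange interpolation formula with nodes 4, 9:
  L_0(n) = (n - 9) / -5
  L_1(n) = (n - 4) / 5
Then q(n) = 14·L_0(n) + 39·L_1(n).
Expanding and collecting terms gives q(n) = 5n - 6.
Evaluating at n = 5: q(5) = 19.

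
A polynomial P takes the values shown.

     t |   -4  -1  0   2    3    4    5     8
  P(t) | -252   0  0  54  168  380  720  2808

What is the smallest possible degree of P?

Divided differences on the nodes -4, -1, 0, 2, 3, 4, 5, 8:
  order 0: -252  0  0  54  168  380  720  2808
  order 1: 84  0  27  114  212  340  696
  order 2: -21  9  29  49  64  89
  order 3: 5  5  5  5  5
  order 4: 0  0  0  0
  order 5: 0  0  0
  order 6: 0  0
  order 7: 0
The order-3 divided differences are all 5 (nonzero) and every higher order vanishes, so the data lies on a polynomial of degree exactly 3.

3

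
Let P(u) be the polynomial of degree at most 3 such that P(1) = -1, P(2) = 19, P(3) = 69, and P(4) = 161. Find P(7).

Using the Lagrange interpolation formula with nodes 1, 2, 3, 4:
  L_0(u) = (u - 2)(u - 3)(u - 4) / -6
  L_1(u) = (u - 1)(u - 3)(u - 4) / 2
  L_2(u) = (u - 1)(u - 2)(u - 4) / -2
  L_3(u) = (u - 1)(u - 2)(u - 3) / 6
Then P(u) = -1·L_0(u) + 19·L_1(u) + 69·L_2(u) + 161·L_3(u).
Expanding and collecting terms gives P(u) = 2u³ + 3u² - 3u - 3.
Evaluating at u = 7: P(7) = 809.

809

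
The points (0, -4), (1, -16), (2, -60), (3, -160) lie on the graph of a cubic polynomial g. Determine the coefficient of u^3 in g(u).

Write g(u) = au^3 + bu^2 + cu + d. Substituting each data point gives a linear system:
  d = -4
  a + b + c + d = -16
  8a + 4b + 2c + d = -60
  27a + 9b + 3c + d = -160
Solving the system yields a = -4, b = -4, c = -4, d = -4.
So g(u) = -4u^3 - 4u^2 - 4u - 4.
The leading coefficient is -4.

-4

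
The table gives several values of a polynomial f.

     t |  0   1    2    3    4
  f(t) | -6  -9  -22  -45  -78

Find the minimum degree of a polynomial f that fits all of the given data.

Forward differences of the values at t = 0, 1, 2, 3, 4:
  f  : -6  -9  -22  -45  -78
  Δ  : -3  -13  -23  -33
  Δ^2: -10  -10  -10
  Δ^3: 0  0
  Δ^4: 0
The second differences are constant (-10) and nonzero, while all higher differences vanish, so the minimal degree is 2.

2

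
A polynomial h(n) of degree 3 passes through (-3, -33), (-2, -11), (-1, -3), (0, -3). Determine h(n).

Using the Lagrange interpolation formula with nodes -3, -2, -1, 0:
  L_0(n) = (n + 2)(n + 1)n / -6
  L_1(n) = (n + 3)(n + 1)n / 2
  L_2(n) = (n + 3)(n + 2)n / -2
  L_3(n) = (n + 3)(n + 2)(n + 1) / 6
Then h(n) = -33·L_0(n) - 11·L_1(n) - 3·L_2(n) - 3·L_3(n).
Expanding and collecting terms gives h(n) = n³ - n² - 2n - 3.
Check: h(-1) = -3. ✓

h(n) = n^3 - n^2 - 2n - 3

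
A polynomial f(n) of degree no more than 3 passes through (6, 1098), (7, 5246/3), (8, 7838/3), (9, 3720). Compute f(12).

8802

Using the Lagrange interpolation formula with nodes 6, 7, 8, 9:
  L_0(n) = (n - 7)(n - 8)(n - 9) / -6
  L_1(n) = (n - 6)(n - 8)(n - 9) / 2
  L_2(n) = (n - 6)(n - 7)(n - 9) / -2
  L_3(n) = (n - 6)(n - 7)(n - 8) / 6
Then f(n) = 1098·L_0(n) + 5246/3·L_1(n) + 7838/3·L_2(n) + 3720·L_3(n).
Expanding and collecting terms gives f(n) = 5n³ + (5/3)n² - 6n - 6.
Evaluating at n = 12: f(12) = 8802.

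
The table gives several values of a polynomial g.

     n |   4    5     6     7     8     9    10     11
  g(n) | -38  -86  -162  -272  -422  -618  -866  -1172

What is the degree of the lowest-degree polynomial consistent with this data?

Forward differences of the values at n = 4, 5, 6, 7, 8, 9, 10, 11:
  g  : -38  -86  -162  -272  -422  -618  -866  -1172
  Δ  : -48  -76  -110  -150  -196  -248  -306
  Δ^2: -28  -34  -40  -46  -52  -58
  Δ^3: -6  -6  -6  -6  -6
  Δ^4: 0  0  0  0
  Δ^5: 0  0  0
  Δ^6: 0  0
  Δ^7: 0
The third differences are constant (-6) and nonzero, while all higher differences vanish, so the minimal degree is 3.

3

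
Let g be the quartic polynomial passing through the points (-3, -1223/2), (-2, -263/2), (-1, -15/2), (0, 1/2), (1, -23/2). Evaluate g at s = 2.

Forward differences of the values at s = -3, -2, -1, 0, 1:
  g  : -1223/2  -263/2  -15/2  1/2  -23/2
  Δ  : 480  124  8  -12
  Δ^2: -356  -116  -20
  Δ^3: 240  96
  Δ^4: -144
The fourth differences are constant, confirming degree 4.
Interpolating (Newton forward form) and evaluating at s = 2 gives g(2) = -183/2.

-183/2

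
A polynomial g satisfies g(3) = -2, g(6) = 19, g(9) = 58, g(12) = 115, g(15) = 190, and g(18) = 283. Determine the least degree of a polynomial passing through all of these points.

2

Forward differences of the values at s = 3, 6, 9, 12, 15, 18:
  g  : -2  19  58  115  190  283
  Δ  : 21  39  57  75  93
  Δ^2: 18  18  18  18
  Δ^3: 0  0  0
  Δ^4: 0  0
  Δ^5: 0
The second differences are constant (18) and nonzero, while all higher differences vanish, so the minimal degree is 2.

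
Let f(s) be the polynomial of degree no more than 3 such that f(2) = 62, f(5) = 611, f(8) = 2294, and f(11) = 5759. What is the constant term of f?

Write f(s) = as^3 + bs^2 + cs + d. Substituting each data point gives a linear system:
  8a + 4b + 2c + d = 62
  125a + 25b + 5c + d = 611
  512a + 64b + 8c + d = 2294
  1331a + 121b + 11c + d = 5759
Solving the system yields a = 4, b = 3, c = 6, d = 6.
So f(s) = 4s^3 + 3s^2 + 6s + 6.
The constant term is 6.

6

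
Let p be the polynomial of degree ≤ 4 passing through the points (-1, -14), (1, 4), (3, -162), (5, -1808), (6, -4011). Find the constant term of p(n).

-3

Write p(n) = an^4 + bn^3 + cn^2 + dn + e. Substituting each data point gives a linear system:
  a - b + c - d + e = -14
  a + b + c + d + e = 4
  81a + 27b + 9c + 3d + e = -162
  625a + 125b + 25c + 5d + e = -1808
  1296a + 216b + 36c + 6d + e = -4011
Solving the system yields a = -4, b = 5, c = 2, d = 4, e = -3.
So p(n) = -4n^4 + 5n^3 + 2n^2 + 4n - 3.
The constant term is -3.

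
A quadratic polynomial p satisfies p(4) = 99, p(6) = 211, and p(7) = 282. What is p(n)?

Write p(n) = an^2 + bn + c. Substituting each data point gives a linear system:
  16a + 4b + c = 99
  36a + 6b + c = 211
  49a + 7b + c = 282
Solving the system yields a = 5, b = 6, c = -5.
So p(n) = 5n^2 + 6n - 5.
Check: p(6) = 211. ✓

p(n) = 5n^2 + 6n - 5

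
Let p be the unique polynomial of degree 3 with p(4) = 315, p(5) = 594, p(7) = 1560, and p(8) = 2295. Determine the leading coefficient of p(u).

Write p(u) = au^3 + bu^2 + cu + d. Substituting each data point gives a linear system:
  64a + 16b + 4c + d = 315
  125a + 25b + 5c + d = 594
  343a + 49b + 7c + d = 1560
  512a + 64b + 8c + d = 2295
Solving the system yields a = 4, b = 4, c = -1, d = -1.
So p(u) = 4u^3 + 4u^2 - u - 1.
The leading coefficient is 4.

4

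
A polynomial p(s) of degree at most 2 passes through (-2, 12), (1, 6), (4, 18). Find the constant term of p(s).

Write p(s) = as^2 + bs + c. Substituting each data point gives a linear system:
  4a - 2b + c = 12
  a + b + c = 6
  16a + 4b + c = 18
Solving the system yields a = 1, b = -1, c = 6.
So p(s) = s^2 - s + 6.
The constant term is 6.

6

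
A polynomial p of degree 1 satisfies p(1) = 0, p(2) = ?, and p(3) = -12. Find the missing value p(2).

-6

The 2 known points determine the degree-1 polynomial uniquely.
Write p(n) = an + b. Substituting each data point gives a linear system:
  a + b = 0
  3a + b = -12
Solving the system yields a = -6, b = 6.
So p(n) = -6n + 6.
Then p(2) = -6.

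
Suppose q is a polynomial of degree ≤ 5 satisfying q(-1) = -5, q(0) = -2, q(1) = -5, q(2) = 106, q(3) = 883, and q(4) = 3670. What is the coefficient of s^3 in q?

-1

Write q(s) = as^5 + bs^4 + cs^3 + ds^2 + es + k. Substituting each data point gives a linear system:
  -a + b - c + d - e + k = -5
  k = -2
  a + b + c + d + e + k = -5
  32a + 16b + 8c + 4d + 2e + k = 106
  243a + 81b + 27c + 9d + 3e + k = 883
  1024a + 256b + 64c + 16d + 4e + k = 3670
Solving the system yields a = 3, b = 3, c = -1, d = -6, e = -2, k = -2.
So q(s) = 3s^5 + 3s^4 - s^3 - 6s^2 - 2s - 2.
The coefficient of s^3 is -1.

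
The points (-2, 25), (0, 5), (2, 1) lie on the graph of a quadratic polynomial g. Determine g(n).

g(n) = 2n^2 - 6n + 5

Using the Lagrange interpolation formula with nodes -2, 0, 2:
  L_0(n) = n(n - 2) / 8
  L_1(n) = (n + 2)(n - 2) / -4
  L_2(n) = (n + 2)n / 8
Then g(n) = 25·L_0(n) + 5·L_1(n) + 1·L_2(n).
Expanding and collecting terms gives g(n) = 2n² - 6n + 5.
Check: g(2) = 1. ✓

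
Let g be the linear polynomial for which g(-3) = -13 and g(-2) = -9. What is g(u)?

g(u) = 4u - 1

Write g(u) = au + b. Substituting each data point gives a linear system:
  -3a + b = -13
  -2a + b = -9
Solving the system yields a = 4, b = -1.
So g(u) = 4u - 1.
Check: g(-2) = -9. ✓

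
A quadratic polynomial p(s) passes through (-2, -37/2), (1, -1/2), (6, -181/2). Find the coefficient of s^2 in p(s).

Write p(s) = as^2 + bs + c. Substituting each data point gives a linear system:
  4a - 2b + c = -37/2
  a + b + c = -1/2
  36a + 6b + c = -181/2
Solving the system yields a = -3, b = 3, c = -1/2.
So p(s) = -3s^2 + 3s - 1/2.
The leading coefficient is -3.

-3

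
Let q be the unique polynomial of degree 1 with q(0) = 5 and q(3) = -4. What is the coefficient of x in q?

Write q(x) = ax + b. Substituting each data point gives a linear system:
  b = 5
  3a + b = -4
Solving the system yields a = -3, b = 5.
So q(x) = -3x + 5.
The leading coefficient is -3.

-3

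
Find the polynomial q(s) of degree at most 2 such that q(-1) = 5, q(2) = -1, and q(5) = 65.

q(s) = 4s^2 - 6s - 5

Using the Lagrange interpolation formula with nodes -1, 2, 5:
  L_0(s) = (s - 2)(s - 5) / 18
  L_1(s) = (s + 1)(s - 5) / -9
  L_2(s) = (s + 1)(s - 2) / 18
Then q(s) = 5·L_0(s) - 1·L_1(s) + 65·L_2(s).
Expanding and collecting terms gives q(s) = 4s^2 - 6s - 5.
Check: q(2) = -1. ✓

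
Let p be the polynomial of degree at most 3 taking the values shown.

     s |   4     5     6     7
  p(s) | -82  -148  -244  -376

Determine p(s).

Write p(s) = as^3 + bs^2 + cs + d. Substituting each data point gives a linear system:
  64a + 16b + 4c + d = -82
  125a + 25b + 5c + d = -148
  216a + 36b + 6c + d = -244
  343a + 49b + 7c + d = -376
Solving the system yields a = -1, b = 0, c = -5, d = 2.
So p(s) = -s³ - 5s + 2.
Check: p(7) = -376. ✓

p(s) = -s^3 - 5s + 2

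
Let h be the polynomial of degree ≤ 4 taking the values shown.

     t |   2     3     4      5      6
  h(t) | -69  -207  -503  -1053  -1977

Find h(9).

Using the Lagrange interpolation formula with nodes 2, 3, 4, 5, 6:
  L_0(t) = (t - 3)(t - 4)(t - 5)(t - 6) / 24
  L_1(t) = (t - 2)(t - 4)(t - 5)(t - 6) / -6
  L_2(t) = (t - 2)(t - 3)(t - 5)(t - 6) / 4
  L_3(t) = (t - 2)(t - 3)(t - 4)(t - 6) / -6
  L_4(t) = (t - 2)(t - 3)(t - 4)(t - 5) / 24
Then h(t) = -69·L_0(t) - 207·L_1(t) - 503·L_2(t) - 1053·L_3(t) - 1977·L_4(t).
Expanding and collecting terms gives h(t) = -t^4 - 2t^3 - 6t^2 - 5t - 3.
Evaluating at t = 9: h(9) = -8553.

-8553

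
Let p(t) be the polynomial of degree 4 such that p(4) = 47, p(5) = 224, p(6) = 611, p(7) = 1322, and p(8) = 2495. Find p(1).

Using the Lagrange interpolation formula with nodes 4, 5, 6, 7, 8:
  L_0(t) = (t - 5)(t - 6)(t - 7)(t - 8) / 24
  L_1(t) = (t - 4)(t - 6)(t - 7)(t - 8) / -6
  L_2(t) = (t - 4)(t - 5)(t - 7)(t - 8) / 4
  L_3(t) = (t - 4)(t - 5)(t - 6)(t - 8) / -6
  L_4(t) = (t - 4)(t - 5)(t - 6)(t - 7) / 24
Then p(t) = 47·L_0(t) + 224·L_1(t) + 611·L_2(t) + 1322·L_3(t) + 2495·L_4(t).
Expanding and collecting terms gives p(t) = t^4 - 3t^3 - t^2 - 1.
Evaluating at t = 1: p(1) = -4.

-4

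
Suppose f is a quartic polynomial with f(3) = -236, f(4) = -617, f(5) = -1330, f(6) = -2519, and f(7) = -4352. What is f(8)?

Using the Lagrange interpolation formula with nodes 3, 4, 5, 6, 7:
  L_0(t) = (t - 4)(t - 5)(t - 6)(t - 7) / 24
  L_1(t) = (t - 3)(t - 5)(t - 6)(t - 7) / -6
  L_2(t) = (t - 3)(t - 4)(t - 6)(t - 7) / 4
  L_3(t) = (t - 3)(t - 4)(t - 5)(t - 7) / -6
  L_4(t) = (t - 3)(t - 4)(t - 5)(t - 6) / 24
Then f(t) = -236·L_0(t) - 617·L_1(t) - 1330·L_2(t) - 2519·L_3(t) - 4352·L_4(t).
Expanding and collecting terms gives f(t) = -t^4 - 6t^3 + 3t^2 - 5t - 5.
Evaluating at t = 8: f(8) = -7021.

-7021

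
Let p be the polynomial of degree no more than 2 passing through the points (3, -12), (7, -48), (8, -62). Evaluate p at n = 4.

-18

Using the Lagrange interpolation formula with nodes 3, 7, 8:
  L_0(n) = (n - 7)(n - 8) / 20
  L_1(n) = (n - 3)(n - 8) / -4
  L_2(n) = (n - 3)(n - 7) / 5
Then p(n) = -12·L_0(n) - 48·L_1(n) - 62·L_2(n).
Expanding and collecting terms gives p(n) = -n^2 + n - 6.
Evaluating at n = 4: p(4) = -18.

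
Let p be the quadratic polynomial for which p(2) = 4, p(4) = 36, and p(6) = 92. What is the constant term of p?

Write p(s) = as^2 + bs + c. Substituting each data point gives a linear system:
  4a + 2b + c = 4
  16a + 4b + c = 36
  36a + 6b + c = 92
Solving the system yields a = 3, b = -2, c = -4.
So p(s) = 3s^2 - 2s - 4.
The constant term is -4.

-4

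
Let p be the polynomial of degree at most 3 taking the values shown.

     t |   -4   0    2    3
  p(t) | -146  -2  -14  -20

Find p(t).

Using the Lagrange interpolation formula with nodes -4, 0, 2, 3:
  L_0(t) = t(t - 2)(t - 3) / -168
  L_1(t) = (t + 4)(t - 2)(t - 3) / 24
  L_2(t) = (t + 4)t(t - 3) / -12
  L_3(t) = (t + 4)t(t - 2) / 21
Then p(t) = -146·L_0(t) - 2·L_1(t) - 14·L_2(t) - 20·L_3(t).
Expanding and collecting terms gives p(t) = t^3 - 5t^2 - 2.
Check: p(-4) = -146. ✓

p(t) = t^3 - 5t^2 - 2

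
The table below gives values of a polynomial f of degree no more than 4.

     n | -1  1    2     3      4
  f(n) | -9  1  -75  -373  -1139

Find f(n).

f(n) = -4n^4 - n^3 - 5n^2 + 6n + 5

Using the Lagrange interpolation formula with nodes -1, 1, 2, 3, 4:
  L_0(n) = (n - 1)(n - 2)(n - 3)(n - 4) / 120
  L_1(n) = (n + 1)(n - 2)(n - 3)(n - 4) / -12
  L_2(n) = (n + 1)(n - 1)(n - 3)(n - 4) / 6
  L_3(n) = (n + 1)(n - 1)(n - 2)(n - 4) / -8
  L_4(n) = (n + 1)(n - 1)(n - 2)(n - 3) / 30
Then f(n) = -9·L_0(n) + 1·L_1(n) - 75·L_2(n) - 373·L_3(n) - 1139·L_4(n).
Expanding and collecting terms gives f(n) = -4n^4 - n^3 - 5n^2 + 6n + 5.
Check: f(-1) = -9. ✓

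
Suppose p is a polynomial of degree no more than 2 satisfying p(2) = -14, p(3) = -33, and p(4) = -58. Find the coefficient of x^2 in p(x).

-3

Write p(x) = ax^2 + bx + c. Substituting each data point gives a linear system:
  4a + 2b + c = -14
  9a + 3b + c = -33
  16a + 4b + c = -58
Solving the system yields a = -3, b = -4, c = 6.
So p(x) = -3x^2 - 4x + 6.
The leading coefficient is -3.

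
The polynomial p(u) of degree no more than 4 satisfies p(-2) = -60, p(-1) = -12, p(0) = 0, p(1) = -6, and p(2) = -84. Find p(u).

Using the Lagrange interpolation formula with nodes -2, -1, 0, 1, 2:
  L_0(u) = (u + 1)u(u - 1)(u - 2) / 24
  L_1(u) = (u + 2)u(u - 1)(u - 2) / -6
  L_2(u) = (u + 2)(u + 1)(u - 1)(u - 2) / 4
  L_3(u) = (u + 2)(u + 1)u(u - 2) / -6
  L_4(u) = (u + 2)(u + 1)u(u - 1) / 24
Then p(u) = -60·L_0(u) - 12·L_1(u) + 0·L_2(u) - 6·L_3(u) - 84·L_4(u).
Expanding and collecting terms gives p(u) = -3u^4 - 3u^3 - 6u^2 + 6u.
Check: p(-1) = -12. ✓

p(u) = -3u^4 - 3u^3 - 6u^2 + 6u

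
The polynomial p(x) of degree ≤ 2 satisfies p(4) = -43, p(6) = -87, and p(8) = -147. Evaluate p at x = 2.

-15

Forward differences of the values at x = 4, 6, 8:
  p  : -43  -87  -147
  Δ  : -44  -60
  Δ^2: -16
The second differences are constant, confirming degree 2.
Interpolating (Newton forward form) and evaluating at x = 2 gives p(2) = -15.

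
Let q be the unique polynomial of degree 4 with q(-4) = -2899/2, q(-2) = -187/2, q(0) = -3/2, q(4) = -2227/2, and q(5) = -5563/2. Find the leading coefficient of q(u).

Write q(u) = au^4 + bu^3 + cu^2 + du + e. Substituting each data point gives a linear system:
  256a - 64b + 16c - 4d + e = -2899/2
  16a - 8b + 4c - 2d + e = -187/2
  e = -3/2
  256a + 64b + 16c + 4d + e = -2227/2
  625a + 125b + 25c + 5d + e = -5563/2
Solving the system yields a = -5, b = 3, c = 0, d = -6, e = -3/2.
So q(u) = -5u^4 + 3u^3 - 6u - 3/2.
The leading coefficient is -5.

-5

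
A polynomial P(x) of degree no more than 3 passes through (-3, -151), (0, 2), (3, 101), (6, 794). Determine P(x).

Using the Lagrange interpolation formula with nodes -3, 0, 3, 6:
  L_0(x) = x(x - 3)(x - 6) / -162
  L_1(x) = (x + 3)(x - 3)(x - 6) / 54
  L_2(x) = (x + 3)x(x - 6) / -54
  L_3(x) = (x + 3)x(x - 3) / 162
Then P(x) = -151·L_0(x) + 2·L_1(x) + 101·L_2(x) + 794·L_3(x).
Expanding and collecting terms gives P(x) = 4x^3 - 3x^2 + 6x + 2.
Check: P(0) = 2. ✓

P(x) = 4x^3 - 3x^2 + 6x + 2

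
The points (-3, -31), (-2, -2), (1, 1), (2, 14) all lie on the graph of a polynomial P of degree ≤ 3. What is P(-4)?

Using the Lagrange interpolation formula with nodes -3, -2, 1, 2:
  L_0(t) = (t + 2)(t - 1)(t - 2) / -20
  L_1(t) = (t + 3)(t - 1)(t - 2) / 12
  L_2(t) = (t + 3)(t + 2)(t - 2) / -12
  L_3(t) = (t + 3)(t + 2)(t - 1) / 20
Then P(t) = -31·L_0(t) - 2·L_1(t) + 1·L_2(t) + 14·L_3(t).
Expanding and collecting terms gives P(t) = 2t³ + t² - 4t + 2.
Evaluating at t = -4: P(-4) = -94.

-94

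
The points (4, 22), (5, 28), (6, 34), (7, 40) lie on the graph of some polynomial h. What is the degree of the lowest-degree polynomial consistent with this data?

1

Forward differences of the values at s = 4, 5, 6, 7:
  h  : 22  28  34  40
  Δ  : 6  6  6
  Δ^2: 0  0
  Δ^3: 0
The first differences are constant (6) and nonzero, while all higher differences vanish, so the minimal degree is 1.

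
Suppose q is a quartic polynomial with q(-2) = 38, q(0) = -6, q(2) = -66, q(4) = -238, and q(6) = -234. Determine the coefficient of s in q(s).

-2

Write q(s) = as^4 + bs^3 + cs^2 + ds + e. Substituting each data point gives a linear system:
  16a - 8b + 4c - 2d + e = 38
  e = -6
  16a + 8b + 4c + 2d + e = -66
  256a + 64b + 16c + 4d + e = -238
  1296a + 216b + 36c + 6d + e = -234
Solving the system yields a = 1, b = -6, c = -6, d = -2, e = -6.
So q(s) = s^4 - 6s^3 - 6s^2 - 2s - 6.
The coefficient of s is -2.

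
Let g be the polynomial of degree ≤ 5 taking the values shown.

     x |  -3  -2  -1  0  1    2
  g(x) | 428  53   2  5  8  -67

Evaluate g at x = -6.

Using the Lagrange interpolation formula with nodes -3, -2, -1, 0, 1, 2:
  L_0(x) = (x + 2)(x + 1)x(x - 1)(x - 2) / -120
  L_1(x) = (x + 3)(x + 1)x(x - 1)(x - 2) / 24
  L_2(x) = (x + 3)(x + 2)x(x - 1)(x - 2) / -12
  L_3(x) = (x + 3)(x + 2)(x + 1)(x - 1)(x - 2) / 12
  L_4(x) = (x + 3)(x + 2)(x + 1)x(x - 2) / -24
  L_5(x) = (x + 3)(x + 2)(x + 1)x(x - 1) / 120
Then g(x) = 428·L_0(x) + 53·L_1(x) + 2·L_2(x) + 5·L_3(x) + 8·L_4(x) - 67·L_5(x).
Expanding and collecting terms gives g(x) = -2x^5 - x^4 - x^3 + x^2 + 6x + 5.
Evaluating at x = -6: g(-6) = 14477.

14477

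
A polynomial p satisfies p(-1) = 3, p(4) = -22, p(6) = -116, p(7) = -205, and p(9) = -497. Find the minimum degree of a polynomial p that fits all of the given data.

3

Divided differences on the nodes -1, 4, 6, 7, 9:
  order 0: 3  -22  -116  -205  -497
  order 1: -5  -47  -89  -146
  order 2: -6  -14  -19
  order 3: -1  -1
  order 4: 0
The order-3 divided differences are all -1 (nonzero) and every higher order vanishes, so the data lies on a polynomial of degree exactly 3.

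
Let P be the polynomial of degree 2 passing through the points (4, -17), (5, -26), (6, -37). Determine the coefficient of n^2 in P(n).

Write P(n) = an^2 + bn + c. Substituting each data point gives a linear system:
  16a + 4b + c = -17
  25a + 5b + c = -26
  36a + 6b + c = -37
Solving the system yields a = -1, b = 0, c = -1.
So P(n) = -n² - 1.
The leading coefficient is -1.

-1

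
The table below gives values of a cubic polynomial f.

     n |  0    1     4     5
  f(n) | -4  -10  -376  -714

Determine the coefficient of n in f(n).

Write f(n) = an^3 + bn^2 + cn + d. Substituting each data point gives a linear system:
  d = -4
  a + b + c + d = -10
  64a + 16b + 4c + d = -376
  125a + 25b + 5c + d = -714
Solving the system yields a = -5, b = -4, c = 3, d = -4.
So f(n) = -5n³ - 4n² + 3n - 4.
The coefficient of n is 3.

3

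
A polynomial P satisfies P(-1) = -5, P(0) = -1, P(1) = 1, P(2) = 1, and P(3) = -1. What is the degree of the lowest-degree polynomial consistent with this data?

2

Forward differences of the values at u = -1, 0, 1, 2, 3:
  P  : -5  -1  1  1  -1
  Δ  : 4  2  0  -2
  Δ^2: -2  -2  -2
  Δ^3: 0  0
  Δ^4: 0
The second differences are constant (-2) and nonzero, while all higher differences vanish, so the minimal degree is 2.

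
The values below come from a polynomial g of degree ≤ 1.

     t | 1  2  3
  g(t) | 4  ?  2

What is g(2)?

3

The 2 known points determine the degree-1 polynomial uniquely.
Write g(t) = at + b. Substituting each data point gives a linear system:
  a + b = 4
  3a + b = 2
Solving the system yields a = -1, b = 5.
So g(t) = -t + 5.
Then g(2) = 3.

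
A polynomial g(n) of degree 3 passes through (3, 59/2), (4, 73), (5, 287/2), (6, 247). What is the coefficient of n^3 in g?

Write g(n) = an^3 + bn^2 + cn + d. Substituting each data point gives a linear system:
  27a + 9b + 3c + d = 59/2
  64a + 16b + 4c + d = 73
  125a + 25b + 5c + d = 287/2
  216a + 36b + 6c + d = 247
Solving the system yields a = 1, b = 3/2, c = -4, d = 1.
So g(n) = n^3 + (3/2)n^2 - 4n + 1.
The leading coefficient is 1.

1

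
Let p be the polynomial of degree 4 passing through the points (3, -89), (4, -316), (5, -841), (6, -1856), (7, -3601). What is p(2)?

-16

Write p(u) = au^4 + bu^3 + cu^2 + du + e. Substituting each data point gives a linear system:
  81a + 27b + 9c + 3d + e = -89
  256a + 64b + 16c + 4d + e = -316
  625a + 125b + 25c + 5d + e = -841
  1296a + 216b + 36c + 6d + e = -1856
  2401a + 343b + 49c + 7d + e = -3601
Solving the system yields a = -2, b = 4, c = -3, d = -4, e = 4.
So p(u) = -2u^4 + 4u^3 - 3u^2 - 4u + 4.
Then p(2) = -16.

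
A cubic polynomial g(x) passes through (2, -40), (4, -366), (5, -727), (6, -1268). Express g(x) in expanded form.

Write g(x) = ax^3 + bx^2 + cx + d. Substituting each data point gives a linear system:
  8a + 4b + 2c + d = -40
  64a + 16b + 4c + d = -366
  125a + 25b + 5c + d = -727
  216a + 36b + 6c + d = -1268
Solving the system yields a = -6, b = 0, c = 5, d = -2.
So g(x) = -6x^3 + 5x - 2.
Check: g(5) = -727. ✓

g(x) = -6x^3 + 5x - 2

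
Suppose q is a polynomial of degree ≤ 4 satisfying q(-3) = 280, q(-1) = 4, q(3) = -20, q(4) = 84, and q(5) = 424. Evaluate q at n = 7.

Using the Lagrange interpolation formula with nodes -3, -1, 3, 4, 5:
  L_0(n) = (n + 1)(n - 3)(n - 4)(n - 5) / 672
  L_1(n) = (n + 3)(n - 3)(n - 4)(n - 5) / -240
  L_2(n) = (n + 3)(n + 1)(n - 4)(n - 5) / 48
  L_3(n) = (n + 3)(n + 1)(n - 3)(n - 5) / -35
  L_4(n) = (n + 3)(n + 1)(n - 3)(n - 4) / 96
Then q(n) = 280·L_0(n) + 4·L_1(n) - 20·L_2(n) + 84·L_3(n) + 424·L_4(n).
Expanding and collecting terms gives q(n) = 2n^4 - 6n^3 - 4n^2 + 4n + 4.
Evaluating at n = 7: q(7) = 2580.

2580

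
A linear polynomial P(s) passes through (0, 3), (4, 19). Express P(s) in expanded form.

P(s) = 4s + 3

Using the Lagrange interpolation formula with nodes 0, 4:
  L_0(s) = (s - 4) / -4
  L_1(s) = s / 4
Then P(s) = 3·L_0(s) + 19·L_1(s).
Expanding and collecting terms gives P(s) = 4s + 3.
Check: P(0) = 3. ✓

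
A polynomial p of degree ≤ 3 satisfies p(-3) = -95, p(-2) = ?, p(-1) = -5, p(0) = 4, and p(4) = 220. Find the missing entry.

The 4 known points determine the degree-3 polynomial uniquely.
Write p(x) = ax^3 + bx^2 + cx + d. Substituting each data point gives a linear system:
  -27a + 9b - 3c + d = -95
  -a + b - c + d = -5
  d = 4
  64a + 16b + 4c + d = 220
Solving the system yields a = 3, b = 0, c = 6, d = 4.
So p(x) = 3x^3 + 6x + 4.
Then p(-2) = -32.

-32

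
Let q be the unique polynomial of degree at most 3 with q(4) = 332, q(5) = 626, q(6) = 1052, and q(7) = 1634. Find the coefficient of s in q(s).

-4

Write q(s) = as^3 + bs^2 + cs + d. Substituting each data point gives a linear system:
  64a + 16b + 4c + d = 332
  125a + 25b + 5c + d = 626
  216a + 36b + 6c + d = 1052
  343a + 49b + 7c + d = 1634
Solving the system yields a = 4, b = 6, c = -4, d = -4.
So q(s) = 4s^3 + 6s^2 - 4s - 4.
The coefficient of s is -4.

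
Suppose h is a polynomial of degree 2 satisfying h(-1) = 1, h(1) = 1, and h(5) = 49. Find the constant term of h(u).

Write h(u) = au^2 + bu + c. Substituting each data point gives a linear system:
  a - b + c = 1
  a + b + c = 1
  25a + 5b + c = 49
Solving the system yields a = 2, b = 0, c = -1.
So h(u) = 2u^2 - 1.
The constant term is -1.

-1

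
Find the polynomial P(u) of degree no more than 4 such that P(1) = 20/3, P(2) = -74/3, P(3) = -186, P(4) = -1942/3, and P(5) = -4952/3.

Using the Lagrange interpolation formula with nodes 1, 2, 3, 4, 5:
  L_0(u) = (u - 2)(u - 3)(u - 4)(u - 5) / 24
  L_1(u) = (u - 1)(u - 3)(u - 4)(u - 5) / -6
  L_2(u) = (u - 1)(u - 2)(u - 4)(u - 5) / 4
  L_3(u) = (u - 1)(u - 2)(u - 3)(u - 5) / -6
  L_4(u) = (u - 1)(u - 2)(u - 3)(u - 4) / 24
Then P(u) = 20/3·L_0(u) - 74/3·L_1(u) - 186·L_2(u) - 1942/3·L_3(u) - 4952/3·L_4(u).
Expanding and collecting terms gives P(u) = -3u^4 + (5/3)u^3 + 2u + 6.
Check: P(1) = 20/3. ✓

P(u) = -3u^4 + (5/3)u^3 + 2u + 6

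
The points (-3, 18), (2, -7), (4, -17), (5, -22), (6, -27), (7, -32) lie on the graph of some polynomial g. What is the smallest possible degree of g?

1

Divided differences on the nodes -3, 2, 4, 5, 6, 7:
  order 0: 18  -7  -17  -22  -27  -32
  order 1: -5  -5  -5  -5  -5
  order 2: 0  0  0  0
  order 3: 0  0  0
  order 4: 0  0
  order 5: 0
The order-1 divided differences are all -5 (nonzero) and every higher order vanishes, so the data lies on a polynomial of degree exactly 1.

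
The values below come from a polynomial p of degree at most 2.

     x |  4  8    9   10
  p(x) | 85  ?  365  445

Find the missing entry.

293

The 3 known points determine the degree-2 polynomial uniquely.
Write p(x) = ax^2 + bx + c. Substituting each data point gives a linear system:
  16a + 4b + c = 85
  81a + 9b + c = 365
  100a + 10b + c = 445
Solving the system yields a = 4, b = 4, c = 5.
So p(x) = 4x² + 4x + 5.
Then p(8) = 293.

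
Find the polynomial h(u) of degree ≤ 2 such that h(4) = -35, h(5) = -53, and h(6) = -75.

Write h(u) = au^2 + bu + c. Substituting each data point gives a linear system:
  16a + 4b + c = -35
  25a + 5b + c = -53
  36a + 6b + c = -75
Solving the system yields a = -2, b = 0, c = -3.
So h(u) = -2u² - 3.
Check: h(4) = -35. ✓

h(u) = -2u^2 - 3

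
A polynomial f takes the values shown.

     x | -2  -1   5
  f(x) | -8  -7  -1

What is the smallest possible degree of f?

Divided differences on the nodes -2, -1, 5:
  order 0: -8  -7  -1
  order 1: 1  1
  order 2: 0
The order-1 divided differences are all 1 (nonzero) and every higher order vanishes, so the data lies on a polynomial of degree exactly 1.

1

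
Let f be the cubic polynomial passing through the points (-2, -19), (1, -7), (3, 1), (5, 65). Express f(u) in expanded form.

Write f(u) = au^3 + bu^2 + cu + d. Substituting each data point gives a linear system:
  -8a + 4b - 2c + d = -19
  a + b + c + d = -7
  27a + 9b + 3c + d = 1
  125a + 25b + 5c + d = 65
Solving the system yields a = 1, b = -2, c = -1, d = -5.
So f(u) = u³ - 2u² - u - 5.
Check: f(3) = 1. ✓

f(u) = u^3 - 2u^2 - u - 5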